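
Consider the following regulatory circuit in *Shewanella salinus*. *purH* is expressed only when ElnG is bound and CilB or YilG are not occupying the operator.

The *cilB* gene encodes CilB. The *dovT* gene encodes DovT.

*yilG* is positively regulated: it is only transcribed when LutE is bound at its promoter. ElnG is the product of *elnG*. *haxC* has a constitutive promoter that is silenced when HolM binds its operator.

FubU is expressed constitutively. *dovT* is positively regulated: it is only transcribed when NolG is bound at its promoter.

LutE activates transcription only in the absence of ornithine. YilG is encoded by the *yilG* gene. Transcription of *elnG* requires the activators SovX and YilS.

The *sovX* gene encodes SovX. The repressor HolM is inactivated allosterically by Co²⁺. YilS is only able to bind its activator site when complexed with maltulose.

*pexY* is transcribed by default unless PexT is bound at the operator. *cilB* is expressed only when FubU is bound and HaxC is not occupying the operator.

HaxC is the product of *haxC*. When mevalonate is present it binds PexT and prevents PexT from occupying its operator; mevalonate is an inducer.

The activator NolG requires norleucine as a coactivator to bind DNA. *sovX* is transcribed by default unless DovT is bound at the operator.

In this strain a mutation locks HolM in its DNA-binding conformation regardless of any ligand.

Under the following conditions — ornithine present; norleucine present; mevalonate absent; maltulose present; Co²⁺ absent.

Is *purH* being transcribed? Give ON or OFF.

OFF

FubU is produced constitutively and is active.
HolM is constitutively active in this strain.
With repressor HolM bound, *haxC* is not transcribed.
So HaxC is not produced.
No repressor is bound and FubU is active, so *cilB* is transcribed.
So CilB is produced and active.
Ornithine is present, so LutE is inactive.
Required activator LutE is absent, so *yilG* is not transcribed.
So YilG is not produced.
Norleucine is present, so NolG is active.
No repressor is bound and NolG is active, so *dovT* is transcribed.
So DovT is produced and active.
With repressor DovT bound, *sovX* is not transcribed.
So SovX is not produced.
Maltulose is present, so YilS is active.
Required activator SovX is absent, so *elnG* is not transcribed.
So ElnG is not produced.
With repressor CilB bound, *purH* is not transcribed.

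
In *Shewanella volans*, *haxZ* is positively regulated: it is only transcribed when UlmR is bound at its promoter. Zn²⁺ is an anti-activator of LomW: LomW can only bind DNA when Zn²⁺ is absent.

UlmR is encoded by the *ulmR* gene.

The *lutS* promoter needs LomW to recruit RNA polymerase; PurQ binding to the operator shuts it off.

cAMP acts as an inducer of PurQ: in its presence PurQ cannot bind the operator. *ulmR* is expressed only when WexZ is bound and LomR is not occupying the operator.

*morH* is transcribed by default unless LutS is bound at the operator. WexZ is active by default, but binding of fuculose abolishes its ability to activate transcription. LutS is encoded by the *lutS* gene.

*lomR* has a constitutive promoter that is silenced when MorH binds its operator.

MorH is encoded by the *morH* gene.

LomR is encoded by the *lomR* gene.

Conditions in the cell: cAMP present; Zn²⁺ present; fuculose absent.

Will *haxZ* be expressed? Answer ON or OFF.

cAMP is present, so PurQ is inactive.
Zn²⁺ is present, so LomW is inactive.
Required activator LomW is absent, so *lutS* is not transcribed.
So LutS is not produced.
With no repressor bound, *morH* is transcribed.
So MorH is produced and active.
With repressor MorH bound, *lomR* is not transcribed.
So LomR is not produced.
Fuculose is absent, so WexZ is active.
No repressor is bound and WexZ is active, so *ulmR* is transcribed.
So UlmR is produced and active.
No repressor is bound and UlmR is active, so *haxZ* is transcribed.

ON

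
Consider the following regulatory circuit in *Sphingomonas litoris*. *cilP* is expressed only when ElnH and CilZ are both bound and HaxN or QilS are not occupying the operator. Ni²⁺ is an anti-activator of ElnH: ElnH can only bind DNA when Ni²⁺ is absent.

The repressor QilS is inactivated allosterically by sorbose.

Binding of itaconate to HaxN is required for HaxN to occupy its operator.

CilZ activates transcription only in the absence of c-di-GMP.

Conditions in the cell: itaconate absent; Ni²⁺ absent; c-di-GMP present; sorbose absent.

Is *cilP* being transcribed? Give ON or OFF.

Ni²⁺ is absent, so ElnH is active.
Itaconate is absent, so HaxN is inactive.
c-di-GMP is present, so CilZ is inactive.
Sorbose is absent, so QilS is active.
With repressor QilS bound, *cilP* is not transcribed.

OFF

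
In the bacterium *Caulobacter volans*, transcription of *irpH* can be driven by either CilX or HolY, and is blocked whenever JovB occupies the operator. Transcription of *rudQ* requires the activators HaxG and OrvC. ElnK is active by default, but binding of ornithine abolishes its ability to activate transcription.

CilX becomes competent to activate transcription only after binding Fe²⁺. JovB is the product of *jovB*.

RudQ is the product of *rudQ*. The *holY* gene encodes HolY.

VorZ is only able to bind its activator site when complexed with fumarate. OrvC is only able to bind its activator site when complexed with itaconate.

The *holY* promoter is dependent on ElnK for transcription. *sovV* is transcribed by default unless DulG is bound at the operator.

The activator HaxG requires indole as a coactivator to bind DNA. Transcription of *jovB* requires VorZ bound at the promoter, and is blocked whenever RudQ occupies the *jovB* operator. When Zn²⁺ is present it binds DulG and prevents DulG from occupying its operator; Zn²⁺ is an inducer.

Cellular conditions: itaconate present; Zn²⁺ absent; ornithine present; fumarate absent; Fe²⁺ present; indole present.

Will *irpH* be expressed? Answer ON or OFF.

ON

Fe²⁺ is present, so CilX is active.
Ornithine is present, so ElnK is inactive.
Required activator ElnK is absent, so *holY* is not transcribed.
So HolY is not produced.
Fumarate is absent, so VorZ is inactive.
Indole is present, so HaxG is active.
Itaconate is present, so OrvC is active.
No repressor is bound and HaxG and OrvC are active, so *rudQ* is transcribed.
So RudQ is produced and active.
With repressor RudQ bound, *jovB* is not transcribed.
So JovB is not produced.
Activator CilX is present, so *irpH* is transcribed.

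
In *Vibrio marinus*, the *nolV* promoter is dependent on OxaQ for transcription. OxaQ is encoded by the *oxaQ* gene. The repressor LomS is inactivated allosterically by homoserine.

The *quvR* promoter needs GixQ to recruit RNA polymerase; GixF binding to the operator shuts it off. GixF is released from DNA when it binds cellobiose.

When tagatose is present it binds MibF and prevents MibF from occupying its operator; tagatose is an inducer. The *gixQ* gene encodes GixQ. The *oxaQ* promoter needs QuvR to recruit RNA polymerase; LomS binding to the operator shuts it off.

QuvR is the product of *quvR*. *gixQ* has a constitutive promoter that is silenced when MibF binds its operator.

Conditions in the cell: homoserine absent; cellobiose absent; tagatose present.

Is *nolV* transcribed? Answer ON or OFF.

OFF

Tagatose is present, so MibF is inactive.
With no repressor bound, *gixQ* is transcribed.
So GixQ is produced and active.
Cellobiose is absent, so GixF is active.
With repressor GixF bound, *quvR* is not transcribed.
So QuvR is not produced.
Homoserine is absent, so LomS is active.
With repressor LomS bound, *oxaQ* is not transcribed.
So OxaQ is not produced.
Required activator OxaQ is absent, so *nolV* is not transcribed.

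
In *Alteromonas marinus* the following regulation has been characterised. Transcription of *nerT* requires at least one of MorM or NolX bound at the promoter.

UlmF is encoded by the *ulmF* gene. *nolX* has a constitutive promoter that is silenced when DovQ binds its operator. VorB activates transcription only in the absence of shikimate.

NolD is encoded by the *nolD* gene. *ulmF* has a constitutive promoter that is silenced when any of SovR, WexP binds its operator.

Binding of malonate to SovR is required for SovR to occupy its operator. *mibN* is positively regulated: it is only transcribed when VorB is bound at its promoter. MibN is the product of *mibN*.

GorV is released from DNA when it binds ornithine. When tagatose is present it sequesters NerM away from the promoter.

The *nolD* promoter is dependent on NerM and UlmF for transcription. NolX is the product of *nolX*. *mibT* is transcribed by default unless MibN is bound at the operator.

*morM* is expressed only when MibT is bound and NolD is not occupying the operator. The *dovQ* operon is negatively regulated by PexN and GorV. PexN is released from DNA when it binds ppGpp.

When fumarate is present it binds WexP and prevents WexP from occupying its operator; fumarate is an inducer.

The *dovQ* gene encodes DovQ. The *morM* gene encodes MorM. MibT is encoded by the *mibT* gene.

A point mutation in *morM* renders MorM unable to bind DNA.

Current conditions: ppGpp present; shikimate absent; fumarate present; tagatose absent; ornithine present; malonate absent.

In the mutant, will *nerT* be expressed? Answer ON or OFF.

OFF

MorM is non-functional in this strain, so it has no effect.
ppGpp is present, so PexN is inactive.
Ornithine is present, so GorV is inactive.
With no repressor bound, *dovQ* is transcribed.
So DovQ is produced and active.
With repressor DovQ bound, *nolX* is not transcribed.
So NolX is not produced.
No activator is available at the *nerT* promoter, so *nerT* is not transcribed.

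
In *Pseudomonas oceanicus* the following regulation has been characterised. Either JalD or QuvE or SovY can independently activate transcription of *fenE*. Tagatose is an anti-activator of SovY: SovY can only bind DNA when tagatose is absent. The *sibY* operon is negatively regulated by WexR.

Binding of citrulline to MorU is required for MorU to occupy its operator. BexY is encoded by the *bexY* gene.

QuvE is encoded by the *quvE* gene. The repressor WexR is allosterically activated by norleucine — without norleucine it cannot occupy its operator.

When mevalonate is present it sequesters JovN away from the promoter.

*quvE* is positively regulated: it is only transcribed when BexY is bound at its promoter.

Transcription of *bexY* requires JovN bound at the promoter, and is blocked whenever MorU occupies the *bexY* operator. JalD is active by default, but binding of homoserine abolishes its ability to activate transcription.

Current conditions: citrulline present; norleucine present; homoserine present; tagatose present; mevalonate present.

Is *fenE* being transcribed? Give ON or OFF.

OFF

Homoserine is present, so JalD is inactive.
Citrulline is present, so MorU is active.
Mevalonate is present, so JovN is inactive.
With repressor MorU bound, *bexY* is not transcribed.
So BexY is not produced.
Required activator BexY is absent, so *quvE* is not transcribed.
So QuvE is not produced.
Tagatose is present, so SovY is inactive.
No activator is available at the *fenE* promoter, so *fenE* is not transcribed.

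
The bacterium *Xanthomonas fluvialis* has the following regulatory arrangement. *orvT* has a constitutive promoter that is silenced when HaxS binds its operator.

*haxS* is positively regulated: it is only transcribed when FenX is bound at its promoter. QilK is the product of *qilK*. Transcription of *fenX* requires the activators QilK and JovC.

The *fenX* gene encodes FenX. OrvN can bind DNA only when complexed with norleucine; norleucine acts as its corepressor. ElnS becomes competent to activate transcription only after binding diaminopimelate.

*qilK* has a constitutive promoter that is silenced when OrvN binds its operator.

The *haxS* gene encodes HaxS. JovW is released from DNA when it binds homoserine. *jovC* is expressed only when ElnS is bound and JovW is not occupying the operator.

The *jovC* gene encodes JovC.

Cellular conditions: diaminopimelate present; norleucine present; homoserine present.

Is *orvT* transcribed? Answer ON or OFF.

Norleucine is present, so OrvN is active.
With repressor OrvN bound, *qilK* is not transcribed.
So QilK is not produced.
Diaminopimelate is present, so ElnS is active.
Homoserine is present, so JovW is inactive.
No repressor is bound and ElnS is active, so *jovC* is transcribed.
So JovC is produced and active.
Required activator QilK is absent, so *fenX* is not transcribed.
So FenX is not produced.
Required activator FenX is absent, so *haxS* is not transcribed.
So HaxS is not produced.
With no repressor bound, *orvT* is transcribed.

ON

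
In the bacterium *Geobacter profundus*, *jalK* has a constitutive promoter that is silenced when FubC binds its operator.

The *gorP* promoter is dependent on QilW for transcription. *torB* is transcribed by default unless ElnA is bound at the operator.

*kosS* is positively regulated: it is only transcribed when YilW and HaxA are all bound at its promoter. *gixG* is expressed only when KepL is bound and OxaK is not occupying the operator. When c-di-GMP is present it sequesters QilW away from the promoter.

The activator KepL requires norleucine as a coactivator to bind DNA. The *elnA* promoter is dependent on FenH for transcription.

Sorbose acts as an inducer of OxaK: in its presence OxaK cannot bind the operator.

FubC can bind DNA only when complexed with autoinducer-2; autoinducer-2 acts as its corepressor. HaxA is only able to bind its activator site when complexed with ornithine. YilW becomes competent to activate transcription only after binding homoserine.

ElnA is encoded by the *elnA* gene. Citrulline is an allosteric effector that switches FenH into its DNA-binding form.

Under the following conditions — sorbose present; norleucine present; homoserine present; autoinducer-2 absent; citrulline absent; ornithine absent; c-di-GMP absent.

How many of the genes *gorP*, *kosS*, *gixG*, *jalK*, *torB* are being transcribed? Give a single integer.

4

c-di-GMP is absent, so QilW is active.
No repressor is bound and QilW is active, so *gorP* is transcribed.
→ *gorP* is ON.
Homoserine is present, so YilW is active.
Ornithine is absent, so HaxA is inactive.
Required activator HaxA is absent, so *kosS* is not transcribed.
→ *kosS* is OFF.
Sorbose is present, so OxaK is inactive.
Norleucine is present, so KepL is active.
No repressor is bound and KepL is active, so *gixG* is transcribed.
→ *gixG* is ON.
Autoinducer-2 is absent, so FubC is inactive.
With no repressor bound, *jalK* is transcribed.
→ *jalK* is ON.
Citrulline is absent, so FenH is inactive.
Required activator FenH is absent, so *elnA* is not transcribed.
So ElnA is not produced.
With no repressor bound, *torB* is transcribed.
→ *torB* is ON.
4 of the 5 genes are transcribed.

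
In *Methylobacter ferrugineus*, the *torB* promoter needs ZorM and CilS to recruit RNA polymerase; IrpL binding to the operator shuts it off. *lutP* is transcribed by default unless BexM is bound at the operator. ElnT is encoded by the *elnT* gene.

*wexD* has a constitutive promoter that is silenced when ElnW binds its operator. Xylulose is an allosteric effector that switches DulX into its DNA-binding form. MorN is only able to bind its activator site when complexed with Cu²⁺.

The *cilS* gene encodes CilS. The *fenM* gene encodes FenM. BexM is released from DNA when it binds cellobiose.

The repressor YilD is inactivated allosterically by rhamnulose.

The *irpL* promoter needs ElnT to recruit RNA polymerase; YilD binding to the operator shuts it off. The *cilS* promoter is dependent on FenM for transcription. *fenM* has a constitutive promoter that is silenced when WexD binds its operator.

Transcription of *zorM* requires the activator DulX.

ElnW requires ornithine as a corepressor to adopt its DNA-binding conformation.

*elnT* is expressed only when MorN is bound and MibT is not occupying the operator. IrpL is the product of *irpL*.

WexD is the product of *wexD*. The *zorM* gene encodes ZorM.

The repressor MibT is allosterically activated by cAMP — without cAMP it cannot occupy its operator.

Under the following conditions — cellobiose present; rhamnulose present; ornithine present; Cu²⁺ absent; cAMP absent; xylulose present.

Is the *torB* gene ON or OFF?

Rhamnulose is present, so YilD is inactive.
cAMP is absent, so MibT is inactive.
Cu²⁺ is absent, so MorN is inactive.
Required activator MorN is absent, so *elnT* is not transcribed.
So ElnT is not produced.
Required activator ElnT is absent, so *irpL* is not transcribed.
So IrpL is not produced.
Xylulose is present, so DulX is active.
No repressor is bound and DulX is active, so *zorM* is transcribed.
So ZorM is produced and active.
Ornithine is present, so ElnW is active.
With repressor ElnW bound, *wexD* is not transcribed.
So WexD is not produced.
With no repressor bound, *fenM* is transcribed.
So FenM is produced and active.
No repressor is bound and FenM is active, so *cilS* is transcribed.
So CilS is produced and active.
No repressor is bound and ZorM and CilS are active, so *torB* is transcribed.

ON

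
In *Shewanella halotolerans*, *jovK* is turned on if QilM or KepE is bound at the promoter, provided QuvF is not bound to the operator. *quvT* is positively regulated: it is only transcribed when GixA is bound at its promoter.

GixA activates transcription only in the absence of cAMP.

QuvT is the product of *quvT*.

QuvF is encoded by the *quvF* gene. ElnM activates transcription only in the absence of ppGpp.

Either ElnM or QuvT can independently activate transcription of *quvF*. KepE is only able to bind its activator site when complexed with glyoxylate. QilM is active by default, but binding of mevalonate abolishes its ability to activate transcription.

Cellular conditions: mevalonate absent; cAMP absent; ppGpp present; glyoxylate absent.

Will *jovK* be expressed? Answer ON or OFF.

ppGpp is present, so ElnM is inactive.
cAMP is absent, so GixA is active.
No repressor is bound and GixA is active, so *quvT* is transcribed.
So QuvT is produced and active.
Activator QuvT is present, so *quvF* is transcribed.
So QuvF is produced and active.
Mevalonate is absent, so QilM is active.
Glyoxylate is absent, so KepE is inactive.
With repressor QuvF bound, *jovK* is not transcribed.

OFF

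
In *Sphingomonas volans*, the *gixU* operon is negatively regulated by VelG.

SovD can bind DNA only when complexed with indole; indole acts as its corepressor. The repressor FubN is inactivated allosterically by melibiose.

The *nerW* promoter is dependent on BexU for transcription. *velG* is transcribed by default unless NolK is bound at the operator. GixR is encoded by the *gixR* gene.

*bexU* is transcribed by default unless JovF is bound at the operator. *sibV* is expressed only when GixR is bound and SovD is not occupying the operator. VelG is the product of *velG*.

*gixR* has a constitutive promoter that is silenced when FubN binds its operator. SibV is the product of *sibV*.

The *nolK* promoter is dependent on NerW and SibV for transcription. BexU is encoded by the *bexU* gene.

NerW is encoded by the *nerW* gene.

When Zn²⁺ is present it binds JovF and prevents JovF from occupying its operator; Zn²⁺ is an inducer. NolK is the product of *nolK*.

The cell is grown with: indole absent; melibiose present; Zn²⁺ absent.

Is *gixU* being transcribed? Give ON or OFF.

OFF

Zn²⁺ is absent, so JovF is active.
With repressor JovF bound, *bexU* is not transcribed.
So BexU is not produced.
Required activator BexU is absent, so *nerW* is not transcribed.
So NerW is not produced.
Melibiose is present, so FubN is inactive.
With no repressor bound, *gixR* is transcribed.
So GixR is produced and active.
Indole is absent, so SovD is inactive.
No repressor is bound and GixR is active, so *sibV* is transcribed.
So SibV is produced and active.
Required activator NerW is absent, so *nolK* is not transcribed.
So NolK is not produced.
With no repressor bound, *velG* is transcribed.
So VelG is produced and active.
With repressor VelG bound, *gixU* is not transcribed.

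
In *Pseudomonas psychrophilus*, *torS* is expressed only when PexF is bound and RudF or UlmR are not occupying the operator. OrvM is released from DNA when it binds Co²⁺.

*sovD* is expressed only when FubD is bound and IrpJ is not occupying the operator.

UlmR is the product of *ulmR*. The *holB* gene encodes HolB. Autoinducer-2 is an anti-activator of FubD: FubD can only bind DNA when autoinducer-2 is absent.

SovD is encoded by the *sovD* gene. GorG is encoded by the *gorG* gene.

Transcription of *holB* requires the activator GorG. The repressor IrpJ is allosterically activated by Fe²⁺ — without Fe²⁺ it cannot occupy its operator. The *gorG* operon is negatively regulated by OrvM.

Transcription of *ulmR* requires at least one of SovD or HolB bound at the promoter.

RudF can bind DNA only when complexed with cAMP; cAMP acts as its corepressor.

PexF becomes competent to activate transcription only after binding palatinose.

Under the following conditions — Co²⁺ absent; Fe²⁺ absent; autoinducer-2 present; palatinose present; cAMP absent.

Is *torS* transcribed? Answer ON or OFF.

cAMP is absent, so RudF is inactive.
Autoinducer-2 is present, so FubD is inactive.
Fe²⁺ is absent, so IrpJ is inactive.
Required activator FubD is absent, so *sovD* is not transcribed.
So SovD is not produced.
Co²⁺ is absent, so OrvM is active.
With repressor OrvM bound, *gorG* is not transcribed.
So GorG is not produced.
Required activator GorG is absent, so *holB* is not transcribed.
So HolB is not produced.
No activator is available at the *ulmR* promoter, so *ulmR* is not transcribed.
So UlmR is not produced.
Palatinose is present, so PexF is active.
No repressor is bound and PexF is active, so *torS* is transcribed.

ON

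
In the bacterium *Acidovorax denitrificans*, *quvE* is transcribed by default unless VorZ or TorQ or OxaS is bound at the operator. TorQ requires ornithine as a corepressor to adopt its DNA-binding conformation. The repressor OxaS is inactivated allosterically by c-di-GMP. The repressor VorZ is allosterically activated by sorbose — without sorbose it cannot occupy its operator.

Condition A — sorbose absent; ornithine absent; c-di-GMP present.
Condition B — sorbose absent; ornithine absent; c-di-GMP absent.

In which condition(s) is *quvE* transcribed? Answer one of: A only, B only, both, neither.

A only

Condition A:
Sorbose is absent, so VorZ is inactive.
Ornithine is absent, so TorQ is inactive.
c-di-GMP is present, so OxaS is inactive.
With no repressor bound, *quvE* is transcribed.
→ *quvE* is ON in A.
Condition B:
Sorbose is absent, so VorZ is inactive.
Ornithine is absent, so TorQ is inactive.
c-di-GMP is absent, so OxaS is active.
With repressor OxaS bound, *quvE* is not transcribed.
→ *quvE* is OFF in B.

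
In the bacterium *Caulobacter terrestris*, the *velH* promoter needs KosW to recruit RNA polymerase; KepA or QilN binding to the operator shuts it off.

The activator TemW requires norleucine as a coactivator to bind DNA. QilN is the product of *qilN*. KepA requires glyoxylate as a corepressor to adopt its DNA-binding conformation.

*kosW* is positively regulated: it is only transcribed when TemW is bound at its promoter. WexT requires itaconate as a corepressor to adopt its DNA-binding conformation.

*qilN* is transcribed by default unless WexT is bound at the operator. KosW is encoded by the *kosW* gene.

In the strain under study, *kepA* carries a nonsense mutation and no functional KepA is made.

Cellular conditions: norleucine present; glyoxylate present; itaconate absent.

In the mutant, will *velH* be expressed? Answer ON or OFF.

KepA is non-functional in this strain, so it has no effect.
Itaconate is absent, so WexT is inactive.
With no repressor bound, *qilN* is transcribed.
So QilN is produced and active.
Norleucine is present, so TemW is active.
No repressor is bound and TemW is active, so *kosW* is transcribed.
So KosW is produced and active.
With repressor QilN bound, *velH* is not transcribed.

OFF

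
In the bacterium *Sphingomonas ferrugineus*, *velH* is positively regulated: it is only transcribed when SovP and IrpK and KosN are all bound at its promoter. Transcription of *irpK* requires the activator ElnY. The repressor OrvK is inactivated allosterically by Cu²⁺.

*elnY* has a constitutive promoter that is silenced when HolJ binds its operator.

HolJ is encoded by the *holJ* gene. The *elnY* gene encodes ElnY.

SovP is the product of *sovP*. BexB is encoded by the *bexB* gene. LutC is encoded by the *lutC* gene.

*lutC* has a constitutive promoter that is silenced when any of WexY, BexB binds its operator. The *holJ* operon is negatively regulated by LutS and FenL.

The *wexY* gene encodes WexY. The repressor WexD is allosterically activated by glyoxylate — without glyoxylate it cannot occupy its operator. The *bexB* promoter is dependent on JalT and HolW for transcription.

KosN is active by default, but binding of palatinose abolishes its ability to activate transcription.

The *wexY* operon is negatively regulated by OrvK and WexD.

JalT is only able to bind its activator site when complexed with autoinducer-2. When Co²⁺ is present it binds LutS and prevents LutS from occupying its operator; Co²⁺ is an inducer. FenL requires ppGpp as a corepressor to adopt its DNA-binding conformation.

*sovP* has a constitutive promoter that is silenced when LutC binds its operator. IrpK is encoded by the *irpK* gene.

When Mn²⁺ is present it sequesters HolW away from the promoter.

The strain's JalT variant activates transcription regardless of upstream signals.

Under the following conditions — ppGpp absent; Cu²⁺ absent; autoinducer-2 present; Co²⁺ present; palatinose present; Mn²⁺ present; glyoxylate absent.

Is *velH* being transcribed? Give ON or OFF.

Cu²⁺ is absent, so OrvK is active.
Glyoxylate is absent, so WexD is inactive.
With repressor OrvK bound, *wexY* is not transcribed.
So WexY is not produced.
JalT is constitutively active in this strain.
Mn²⁺ is present, so HolW is inactive.
Required activator HolW is absent, so *bexB* is not transcribed.
So BexB is not produced.
With no repressor bound, *lutC* is transcribed.
So LutC is produced and active.
With repressor LutC bound, *sovP* is not transcribed.
So SovP is not produced.
Co²⁺ is present, so LutS is inactive.
ppGpp is absent, so FenL is inactive.
With no repressor bound, *holJ* is transcribed.
So HolJ is produced and active.
With repressor HolJ bound, *elnY* is not transcribed.
So ElnY is not produced.
Required activator ElnY is absent, so *irpK* is not transcribed.
So IrpK is not produced.
Palatinose is present, so KosN is inactive.
Required activator SovP is absent, so *velH* is not transcribed.

OFF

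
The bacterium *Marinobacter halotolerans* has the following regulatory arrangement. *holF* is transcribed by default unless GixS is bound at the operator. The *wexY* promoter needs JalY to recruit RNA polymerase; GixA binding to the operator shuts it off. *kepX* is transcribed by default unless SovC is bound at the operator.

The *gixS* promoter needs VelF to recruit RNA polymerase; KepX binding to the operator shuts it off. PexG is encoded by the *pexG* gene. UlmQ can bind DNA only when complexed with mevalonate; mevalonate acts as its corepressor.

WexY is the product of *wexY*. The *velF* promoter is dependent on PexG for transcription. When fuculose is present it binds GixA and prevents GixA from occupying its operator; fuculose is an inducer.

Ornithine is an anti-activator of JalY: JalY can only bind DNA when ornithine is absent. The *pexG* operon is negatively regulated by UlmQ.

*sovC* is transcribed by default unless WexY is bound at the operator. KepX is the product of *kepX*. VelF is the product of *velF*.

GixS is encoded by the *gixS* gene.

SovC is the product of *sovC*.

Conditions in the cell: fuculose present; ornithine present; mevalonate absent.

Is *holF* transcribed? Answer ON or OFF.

Fuculose is present, so GixA is inactive.
Ornithine is present, so JalY is inactive.
Required activator JalY is absent, so *wexY* is not transcribed.
So WexY is not produced.
With no repressor bound, *sovC* is transcribed.
So SovC is produced and active.
With repressor SovC bound, *kepX* is not transcribed.
So KepX is not produced.
Mevalonate is absent, so UlmQ is inactive.
With no repressor bound, *pexG* is transcribed.
So PexG is produced and active.
No repressor is bound and PexG is active, so *velF* is transcribed.
So VelF is produced and active.
No repressor is bound and VelF is active, so *gixS* is transcribed.
So GixS is produced and active.
With repressor GixS bound, *holF* is not transcribed.

OFF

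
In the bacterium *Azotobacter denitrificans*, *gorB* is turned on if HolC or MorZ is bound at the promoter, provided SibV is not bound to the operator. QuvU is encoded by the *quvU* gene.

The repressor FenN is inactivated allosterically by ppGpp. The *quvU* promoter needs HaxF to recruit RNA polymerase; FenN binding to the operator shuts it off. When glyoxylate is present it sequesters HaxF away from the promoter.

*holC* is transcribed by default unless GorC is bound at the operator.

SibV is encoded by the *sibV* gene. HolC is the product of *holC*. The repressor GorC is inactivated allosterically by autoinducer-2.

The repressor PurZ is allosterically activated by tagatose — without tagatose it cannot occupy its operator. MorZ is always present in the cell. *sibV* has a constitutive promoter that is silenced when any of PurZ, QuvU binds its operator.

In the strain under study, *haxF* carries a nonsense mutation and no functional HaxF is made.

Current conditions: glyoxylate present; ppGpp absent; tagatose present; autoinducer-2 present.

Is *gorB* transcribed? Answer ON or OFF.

Autoinducer-2 is present, so GorC is inactive.
With no repressor bound, *holC* is transcribed.
So HolC is produced and active.
MorZ is produced constitutively and is active.
Tagatose is present, so PurZ is active.
ppGpp is absent, so FenN is active.
HaxF is non-functional in this strain, so it has no effect.
With repressor FenN bound, *quvU* is not transcribed.
So QuvU is not produced.
With repressor PurZ bound, *sibV* is not transcribed.
So SibV is not produced.
Activator HolC is present, so *gorB* is transcribed.

ON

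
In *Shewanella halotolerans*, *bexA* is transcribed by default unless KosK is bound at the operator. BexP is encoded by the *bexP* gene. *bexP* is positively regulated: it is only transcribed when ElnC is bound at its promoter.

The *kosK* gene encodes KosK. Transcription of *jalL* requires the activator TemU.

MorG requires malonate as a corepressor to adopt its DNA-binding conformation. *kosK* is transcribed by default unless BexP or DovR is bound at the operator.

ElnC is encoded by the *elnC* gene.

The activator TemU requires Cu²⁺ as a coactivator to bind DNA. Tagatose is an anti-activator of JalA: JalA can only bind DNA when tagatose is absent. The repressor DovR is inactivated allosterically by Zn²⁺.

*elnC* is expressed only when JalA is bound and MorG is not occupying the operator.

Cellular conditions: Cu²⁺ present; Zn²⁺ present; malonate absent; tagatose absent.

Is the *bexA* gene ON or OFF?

ON

Tagatose is absent, so JalA is active.
Malonate is absent, so MorG is inactive.
No repressor is bound and JalA is active, so *elnC* is transcribed.
So ElnC is produced and active.
No repressor is bound and ElnC is active, so *bexP* is transcribed.
So BexP is produced and active.
Zn²⁺ is present, so DovR is inactive.
With repressor BexP bound, *kosK* is not transcribed.
So KosK is not produced.
With no repressor bound, *bexA* is transcribed.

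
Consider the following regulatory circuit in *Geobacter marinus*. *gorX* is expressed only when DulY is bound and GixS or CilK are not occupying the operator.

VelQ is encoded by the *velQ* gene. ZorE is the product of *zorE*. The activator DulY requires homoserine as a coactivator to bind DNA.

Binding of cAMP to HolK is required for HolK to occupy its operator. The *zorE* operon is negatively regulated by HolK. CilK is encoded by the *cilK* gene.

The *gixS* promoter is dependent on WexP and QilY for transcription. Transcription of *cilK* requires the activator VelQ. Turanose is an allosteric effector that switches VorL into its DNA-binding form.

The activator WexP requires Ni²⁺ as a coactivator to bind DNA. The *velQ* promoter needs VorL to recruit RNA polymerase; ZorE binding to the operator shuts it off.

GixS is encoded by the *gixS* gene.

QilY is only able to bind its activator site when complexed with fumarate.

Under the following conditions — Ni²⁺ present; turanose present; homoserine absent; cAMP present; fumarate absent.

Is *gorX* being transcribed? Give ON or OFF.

OFF

Ni²⁺ is present, so WexP is active.
Fumarate is absent, so QilY is inactive.
Required activator QilY is absent, so *gixS* is not transcribed.
So GixS is not produced.
Homoserine is absent, so DulY is inactive.
Turanose is present, so VorL is active.
cAMP is present, so HolK is active.
With repressor HolK bound, *zorE* is not transcribed.
So ZorE is not produced.
No repressor is bound and VorL is active, so *velQ* is transcribed.
So VelQ is produced and active.
No repressor is bound and VelQ is active, so *cilK* is transcribed.
So CilK is produced and active.
With repressor CilK bound, *gorX* is not transcribed.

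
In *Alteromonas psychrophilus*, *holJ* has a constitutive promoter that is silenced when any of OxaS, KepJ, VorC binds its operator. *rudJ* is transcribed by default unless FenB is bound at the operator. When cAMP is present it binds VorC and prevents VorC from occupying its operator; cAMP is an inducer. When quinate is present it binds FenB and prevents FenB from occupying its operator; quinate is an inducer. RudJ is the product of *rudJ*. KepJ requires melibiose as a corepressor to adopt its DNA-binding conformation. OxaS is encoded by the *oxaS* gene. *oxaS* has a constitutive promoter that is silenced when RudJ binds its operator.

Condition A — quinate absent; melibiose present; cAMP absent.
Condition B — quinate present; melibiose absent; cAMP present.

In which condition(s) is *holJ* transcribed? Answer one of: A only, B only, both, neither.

B only

Condition A:
Quinate is absent, so FenB is active.
With repressor FenB bound, *rudJ* is not transcribed.
So RudJ is not produced.
With no repressor bound, *oxaS* is transcribed.
So OxaS is produced and active.
Melibiose is present, so KepJ is active.
cAMP is absent, so VorC is active.
With repressor OxaS bound, *holJ* is not transcribed.
→ *holJ* is OFF in A.
Condition B:
Quinate is present, so FenB is inactive.
With no repressor bound, *rudJ* is transcribed.
So RudJ is produced and active.
With repressor RudJ bound, *oxaS* is not transcribed.
So OxaS is not produced.
Melibiose is absent, so KepJ is inactive.
cAMP is present, so VorC is inactive.
With no repressor bound, *holJ* is transcribed.
→ *holJ* is ON in B.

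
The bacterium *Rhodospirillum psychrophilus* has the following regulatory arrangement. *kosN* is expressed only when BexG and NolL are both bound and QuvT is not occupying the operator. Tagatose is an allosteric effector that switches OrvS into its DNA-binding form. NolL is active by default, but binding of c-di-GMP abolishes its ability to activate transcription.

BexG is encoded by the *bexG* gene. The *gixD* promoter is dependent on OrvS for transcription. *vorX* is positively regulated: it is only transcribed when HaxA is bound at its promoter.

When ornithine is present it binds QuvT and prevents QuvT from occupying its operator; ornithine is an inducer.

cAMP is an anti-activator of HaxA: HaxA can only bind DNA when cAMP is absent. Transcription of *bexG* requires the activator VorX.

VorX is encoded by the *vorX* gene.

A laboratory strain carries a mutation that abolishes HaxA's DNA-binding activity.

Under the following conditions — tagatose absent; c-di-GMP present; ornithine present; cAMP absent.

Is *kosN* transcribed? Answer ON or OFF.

OFF

Ornithine is present, so QuvT is inactive.
HaxA is non-functional in this strain, so it has no effect.
Required activator HaxA is absent, so *vorX* is not transcribed.
So VorX is not produced.
Required activator VorX is absent, so *bexG* is not transcribed.
So BexG is not produced.
c-di-GMP is present, so NolL is inactive.
Required activator BexG is absent, so *kosN* is not transcribed.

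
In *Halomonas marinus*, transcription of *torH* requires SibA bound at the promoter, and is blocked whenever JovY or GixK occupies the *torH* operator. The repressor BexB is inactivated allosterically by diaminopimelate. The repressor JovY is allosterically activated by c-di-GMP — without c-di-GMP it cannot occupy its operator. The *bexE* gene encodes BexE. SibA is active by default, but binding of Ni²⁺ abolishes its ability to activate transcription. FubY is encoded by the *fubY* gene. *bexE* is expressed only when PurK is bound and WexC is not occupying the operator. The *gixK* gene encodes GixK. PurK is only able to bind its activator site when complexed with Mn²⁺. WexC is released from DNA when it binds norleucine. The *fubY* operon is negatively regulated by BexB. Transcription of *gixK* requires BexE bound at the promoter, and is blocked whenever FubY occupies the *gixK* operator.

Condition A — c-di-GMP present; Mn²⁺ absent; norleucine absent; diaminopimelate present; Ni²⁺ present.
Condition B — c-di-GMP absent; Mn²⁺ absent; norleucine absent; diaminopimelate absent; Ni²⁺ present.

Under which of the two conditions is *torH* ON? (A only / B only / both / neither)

neither

Condition A:
c-di-GMP is present, so JovY is active.
Mn²⁺ is absent, so PurK is inactive.
Norleucine is absent, so WexC is active.
With repressor WexC bound, *bexE* is not transcribed.
So BexE is not produced.
Diaminopimelate is present, so BexB is inactive.
With no repressor bound, *fubY* is transcribed.
So FubY is produced and active.
With repressor FubY bound, *gixK* is not transcribed.
So GixK is not produced.
Ni²⁺ is present, so SibA is inactive.
With repressor JovY bound, *torH* is not transcribed.
→ *torH* is OFF in A.
Condition B:
c-di-GMP is absent, so JovY is inactive.
Mn²⁺ is absent, so PurK is inactive.
Norleucine is absent, so WexC is active.
With repressor WexC bound, *bexE* is not transcribed.
So BexE is not produced.
Diaminopimelate is absent, so BexB is active.
With repressor BexB bound, *fubY* is not transcribed.
So FubY is not produced.
Required activator BexE is absent, so *gixK* is not transcribed.
So GixK is not produced.
Ni²⁺ is present, so SibA is inactive.
Required activator SibA is absent, so *torH* is not transcribed.
→ *torH* is OFF in B.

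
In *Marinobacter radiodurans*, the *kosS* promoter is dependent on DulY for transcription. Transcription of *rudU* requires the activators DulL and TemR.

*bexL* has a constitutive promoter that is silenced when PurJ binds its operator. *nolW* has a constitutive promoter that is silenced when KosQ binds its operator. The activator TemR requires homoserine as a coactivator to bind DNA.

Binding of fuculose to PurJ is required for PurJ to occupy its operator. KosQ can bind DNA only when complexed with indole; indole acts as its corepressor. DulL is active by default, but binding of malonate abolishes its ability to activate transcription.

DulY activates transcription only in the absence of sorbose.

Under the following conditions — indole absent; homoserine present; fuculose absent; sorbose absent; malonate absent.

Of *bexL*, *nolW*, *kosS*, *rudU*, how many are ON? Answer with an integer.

Fuculose is absent, so PurJ is inactive.
With no repressor bound, *bexL* is transcribed.
→ *bexL* is ON.
Indole is absent, so KosQ is inactive.
With no repressor bound, *nolW* is transcribed.
→ *nolW* is ON.
Sorbose is absent, so DulY is active.
No repressor is bound and DulY is active, so *kosS* is transcribed.
→ *kosS* is ON.
Malonate is absent, so DulL is active.
Homoserine is present, so TemR is active.
No repressor is bound and DulL and TemR are active, so *rudU* is transcribed.
→ *rudU* is ON.
4 of the 4 genes are transcribed.

4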